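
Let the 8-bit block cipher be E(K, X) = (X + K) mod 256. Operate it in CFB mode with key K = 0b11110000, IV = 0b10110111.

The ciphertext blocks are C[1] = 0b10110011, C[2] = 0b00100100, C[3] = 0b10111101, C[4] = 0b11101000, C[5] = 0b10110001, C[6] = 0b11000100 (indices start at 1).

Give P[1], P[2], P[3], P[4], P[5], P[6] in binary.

P[1] = 0b00010100, P[2] = 0b10000111, P[3] = 0b10101001, P[4] = 0b01000101, P[5] = 0b01101001, P[6] = 0b01100101

CFB decryption: P_i = C_i ⊕ E(K, C_{i−1}), with C_{0} = IV.
P[1]: E(K, 0b10110111) = 0b10100111; 0b10110011 ⊕ 0b10100111 = 0b00010100.
P[2]: E(K, 0b10110011) = 0b10100011; 0b00100100 ⊕ 0b10100011 = 0b10000111.
P[3]: E(K, 0b00100100) = 0b00010100; 0b10111101 ⊕ 0b00010100 = 0b10101001.
P[4]: E(K, 0b10111101) = 0b10101101; 0b11101000 ⊕ 0b10101101 = 0b01000101.
P[5]: E(K, 0b11101000) = 0b11011000; 0b10110001 ⊕ 0b11011000 = 0b01101001.
P[6]: E(K, 0b10110001) = 0b10100001; 0b11000100 ⊕ 0b10100001 = 0b01100101.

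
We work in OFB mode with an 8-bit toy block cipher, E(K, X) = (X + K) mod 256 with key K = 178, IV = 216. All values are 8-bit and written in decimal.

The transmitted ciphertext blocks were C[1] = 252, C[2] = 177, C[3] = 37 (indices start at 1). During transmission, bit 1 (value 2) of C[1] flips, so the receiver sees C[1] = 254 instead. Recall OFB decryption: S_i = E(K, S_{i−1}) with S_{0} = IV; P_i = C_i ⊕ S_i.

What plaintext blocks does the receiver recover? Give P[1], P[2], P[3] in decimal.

P[1] = 116, P[2] = 141, P[3] = 203

Only C[1] changed, to 254. In OFB, a change in C_i flips the same bit in P_i only; the keystream is unaffected. Decrypting the received ciphertext:
P[1]: S = E(K, 216) = 138; 254 ⊕ 138 = 116.
P[2]: S = E(K, 138) = 60; 177 ⊕ 60 = 141.
P[3]: S = E(K, 60) = 238; 37 ⊕ 238 = 203.
Blocks that differ from the original plaintext: P[1].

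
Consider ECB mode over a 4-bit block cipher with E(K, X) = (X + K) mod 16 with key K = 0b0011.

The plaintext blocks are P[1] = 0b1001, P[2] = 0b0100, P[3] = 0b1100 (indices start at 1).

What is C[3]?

C[3] = 0b1111

ECB encryption: C_i = E(K, P_i).
C[3]: E(K, 0b1100) = 0b1111.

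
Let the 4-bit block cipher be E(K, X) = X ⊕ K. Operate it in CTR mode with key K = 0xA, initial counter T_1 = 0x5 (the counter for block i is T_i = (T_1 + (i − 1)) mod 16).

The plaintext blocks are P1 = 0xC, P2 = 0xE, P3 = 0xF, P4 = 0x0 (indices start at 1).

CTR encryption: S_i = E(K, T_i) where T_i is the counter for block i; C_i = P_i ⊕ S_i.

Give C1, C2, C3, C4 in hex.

C1 = 0x3, C2 = 0x2, C3 = 0x2, C4 = 0x2

C1: T = 0x5, S = E(K, T) = 0xF; 0xC ⊕ 0xF = 0x3.
C2: T = 0x6, S = E(K, T) = 0xC; 0xE ⊕ 0xC = 0x2.
C3: T = 0x7, S = E(K, T) = 0xD; 0xF ⊕ 0xD = 0x2.
C4: T = 0x8, S = E(K, T) = 0x2; 0x0 ⊕ 0x2 = 0x2.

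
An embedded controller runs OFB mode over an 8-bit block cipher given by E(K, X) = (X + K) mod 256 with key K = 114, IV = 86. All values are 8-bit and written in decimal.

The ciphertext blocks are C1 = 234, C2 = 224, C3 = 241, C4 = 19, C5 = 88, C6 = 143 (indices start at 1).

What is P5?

OFB decryption: S_i = E(K, S_{i−1}) with S_{0} = IV; P_i = C_i ⊕ S_i.
P1: S = E(K, 86) = 200; 234 ⊕ 200 = 34.
P2: S = E(K, 200) = 58; 224 ⊕ 58 = 218.
P3: S = E(K, 58) = 172; 241 ⊕ 172 = 93.
P4: S = E(K, 172) = 30; 19 ⊕ 30 = 13.
P5: S = E(K, 30) = 144; 88 ⊕ 144 = 200.

P5 = 200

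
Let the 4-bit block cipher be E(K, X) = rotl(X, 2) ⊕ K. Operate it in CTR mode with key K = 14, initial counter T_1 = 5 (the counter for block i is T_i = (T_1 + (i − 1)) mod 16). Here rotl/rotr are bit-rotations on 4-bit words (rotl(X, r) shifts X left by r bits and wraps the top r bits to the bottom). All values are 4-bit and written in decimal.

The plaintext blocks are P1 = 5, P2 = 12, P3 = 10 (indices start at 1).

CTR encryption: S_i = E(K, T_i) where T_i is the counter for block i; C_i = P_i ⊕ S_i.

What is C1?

C1: T = 5, S = E(K, T) = 11; 5 ⊕ 11 = 14.

C1 = 14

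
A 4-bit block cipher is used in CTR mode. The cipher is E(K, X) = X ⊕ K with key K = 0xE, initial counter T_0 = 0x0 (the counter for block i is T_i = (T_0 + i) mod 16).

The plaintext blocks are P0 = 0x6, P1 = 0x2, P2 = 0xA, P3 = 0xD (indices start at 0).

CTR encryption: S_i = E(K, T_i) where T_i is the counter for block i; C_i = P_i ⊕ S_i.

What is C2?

C2 = 0x6

C0: T = 0x0, S = E(K, T) = 0xE; 0x6 ⊕ 0xE = 0x8.
C1: T = 0x1, S = E(K, T) = 0xF; 0x2 ⊕ 0xF = 0xD.
C2: T = 0x2, S = E(K, T) = 0xC; 0xA ⊕ 0xC = 0x6.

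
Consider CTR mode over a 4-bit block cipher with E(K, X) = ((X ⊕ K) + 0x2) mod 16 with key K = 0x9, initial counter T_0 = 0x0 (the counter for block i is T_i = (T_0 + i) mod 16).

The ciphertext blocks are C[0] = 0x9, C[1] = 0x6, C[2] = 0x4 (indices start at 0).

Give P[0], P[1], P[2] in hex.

CTR decryption: S_i = E(K, T_i) where T_i is the counter for block i; P_i = C_i ⊕ S_i.
P[0]: T = 0x0, S = E(K, T) = 0xB; 0x9 ⊕ 0xB = 0x2.
P[1]: T = 0x1, S = E(K, T) = 0xA; 0x6 ⊕ 0xA = 0xC.
P[2]: T = 0x2, S = E(K, T) = 0xD; 0x4 ⊕ 0xD = 0x9.

P[0] = 0x2, P[1] = 0xC, P[2] = 0x9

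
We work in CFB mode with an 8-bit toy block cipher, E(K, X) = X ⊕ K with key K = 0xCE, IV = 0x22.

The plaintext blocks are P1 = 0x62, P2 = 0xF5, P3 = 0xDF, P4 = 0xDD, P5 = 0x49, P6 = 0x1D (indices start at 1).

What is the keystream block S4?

0x6A

CFB encryption: C_i = P_i ⊕ E(K, C_{i−1}), with C_{0} = IV.
C1: E(K, 0x22) = 0xEC; 0x62 ⊕ 0xEC = 0x8E.
C2: E(K, 0x8E) = 0x40; 0xF5 ⊕ 0x40 = 0xB5.
C3: E(K, 0xB5) = 0x7B; 0xDF ⊕ 0x7B = 0xA4.
C4: E(K, 0xA4) = 0x6A; 0xDD ⊕ 0x6A = 0xB7.
So S4 = 0x6A.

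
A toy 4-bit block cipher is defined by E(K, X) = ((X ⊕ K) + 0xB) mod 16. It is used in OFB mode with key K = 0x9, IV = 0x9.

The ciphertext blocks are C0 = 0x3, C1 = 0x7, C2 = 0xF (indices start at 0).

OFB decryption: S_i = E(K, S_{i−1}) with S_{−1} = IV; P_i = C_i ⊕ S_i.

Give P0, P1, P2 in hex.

P0 = 0x8, P1 = 0xA, P2 = 0x0

P0: S = E(K, 0x9) = 0xB; 0x3 ⊕ 0xB = 0x8.
P1: S = E(K, 0xB) = 0xD; 0x7 ⊕ 0xD = 0xA.
P2: S = E(K, 0xD) = 0xF; 0xF ⊕ 0xF = 0x0.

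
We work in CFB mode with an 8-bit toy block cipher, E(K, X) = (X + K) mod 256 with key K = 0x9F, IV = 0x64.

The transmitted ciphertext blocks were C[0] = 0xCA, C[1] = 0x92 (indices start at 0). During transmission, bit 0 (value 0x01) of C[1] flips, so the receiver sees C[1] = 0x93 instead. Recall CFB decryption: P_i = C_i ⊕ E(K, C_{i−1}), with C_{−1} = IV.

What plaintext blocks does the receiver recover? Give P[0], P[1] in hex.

P[0] = 0xC9, P[1] = 0xFA

Only C[1] changed, to 0x93. In CFB, a change in C_i flips the same bit in P_i and garbles P_{i+1}. Decrypting the received ciphertext:
P[0]: E(K, 0x64) = 0x03; 0xCA ⊕ 0x03 = 0xC9.
P[1]: E(K, 0xCA) = 0x69; 0x93 ⊕ 0x69 = 0xFA.
Blocks that differ from the original plaintext: P[1].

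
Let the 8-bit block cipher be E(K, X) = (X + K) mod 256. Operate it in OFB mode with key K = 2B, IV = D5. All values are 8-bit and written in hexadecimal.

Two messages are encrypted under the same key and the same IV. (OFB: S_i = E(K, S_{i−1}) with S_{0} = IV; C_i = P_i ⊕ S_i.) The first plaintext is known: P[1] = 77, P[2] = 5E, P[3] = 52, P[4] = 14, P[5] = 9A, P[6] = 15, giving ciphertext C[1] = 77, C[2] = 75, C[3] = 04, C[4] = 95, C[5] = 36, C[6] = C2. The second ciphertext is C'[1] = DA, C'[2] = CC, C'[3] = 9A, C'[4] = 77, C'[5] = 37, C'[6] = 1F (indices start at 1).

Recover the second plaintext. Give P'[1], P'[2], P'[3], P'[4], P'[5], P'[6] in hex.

In OFB with a reused IV, both messages share the same keystream S_i, so C_i ⊕ C'_i = P_i ⊕ P'_i and thus P'_i = P_i ⊕ C_i ⊕ C'_i.
P'[1]: 77 ⊕ 77 ⊕ DA = DA.
P'[2]: 5E ⊕ 75 ⊕ CC = E7.
P'[3]: 52 ⊕ 04 ⊕ 9A = CC.
P'[4]: 14 ⊕ 95 ⊕ 77 = F6.
P'[5]: 9A ⊕ 36 ⊕ 37 = 9B.
P'[6]: 15 ⊕ C2 ⊕ 1F = C8.

P'[1] = DA, P'[2] = E7, P'[3] = CC, P'[4] = F6, P'[5] = 9B, P'[6] = C8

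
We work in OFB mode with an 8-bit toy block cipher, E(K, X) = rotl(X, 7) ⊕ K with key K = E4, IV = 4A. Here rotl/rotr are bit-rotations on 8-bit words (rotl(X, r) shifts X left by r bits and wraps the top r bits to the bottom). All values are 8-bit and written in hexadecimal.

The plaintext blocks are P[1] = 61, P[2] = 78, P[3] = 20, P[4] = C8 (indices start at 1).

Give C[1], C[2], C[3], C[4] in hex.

OFB encryption: S_i = E(K, S_{i−1}) with S_{0} = IV; C_i = P_i ⊕ S_i.
C[1]: S = E(K, 4A) = C1; 61 ⊕ C1 = A0.
C[2]: S = E(K, C1) = 04; 78 ⊕ 04 = 7C.
C[3]: S = E(K, 04) = E6; 20 ⊕ E6 = C6.
C[4]: S = E(K, E6) = 97; C8 ⊕ 97 = 5F.

C[1] = A0, C[2] = 7C, C[3] = C6, C[4] = 5F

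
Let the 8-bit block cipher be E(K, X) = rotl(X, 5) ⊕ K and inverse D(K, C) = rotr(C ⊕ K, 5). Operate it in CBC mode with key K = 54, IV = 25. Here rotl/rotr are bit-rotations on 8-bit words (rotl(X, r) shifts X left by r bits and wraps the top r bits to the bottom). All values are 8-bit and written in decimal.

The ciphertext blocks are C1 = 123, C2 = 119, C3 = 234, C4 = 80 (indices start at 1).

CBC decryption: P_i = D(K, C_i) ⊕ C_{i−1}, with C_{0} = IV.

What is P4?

P4: D(K, 80) = 51; 51 ⊕ 234 = 217.

P4 = 217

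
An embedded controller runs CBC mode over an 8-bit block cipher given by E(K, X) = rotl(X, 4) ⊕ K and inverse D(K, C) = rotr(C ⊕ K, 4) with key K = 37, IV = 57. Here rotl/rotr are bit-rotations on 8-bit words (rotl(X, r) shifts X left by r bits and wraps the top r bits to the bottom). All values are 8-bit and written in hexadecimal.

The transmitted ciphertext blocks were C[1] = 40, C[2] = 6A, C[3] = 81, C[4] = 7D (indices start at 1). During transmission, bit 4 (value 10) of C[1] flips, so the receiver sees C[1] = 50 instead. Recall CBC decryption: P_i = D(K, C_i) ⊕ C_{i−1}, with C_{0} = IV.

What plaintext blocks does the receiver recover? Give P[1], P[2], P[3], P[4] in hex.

Only C[1] changed, to 50. In CBC, a change in C_i garbles P_i and flips the same bit in P_{i+1}. Decrypting the received ciphertext:
P[1]: D(K, 50) = 76; 76 ⊕ 57 = 21.
P[2]: D(K, 6A) = D5; D5 ⊕ 50 = 85.
P[3]: D(K, 81) = 6B; 6B ⊕ 6A = 01.
P[4]: D(K, 7D) = A4; A4 ⊕ 81 = 25.
Blocks that differ from the original plaintext: P[1], P[2].

P[1] = 21, P[2] = 85, P[3] = 01, P[4] = 25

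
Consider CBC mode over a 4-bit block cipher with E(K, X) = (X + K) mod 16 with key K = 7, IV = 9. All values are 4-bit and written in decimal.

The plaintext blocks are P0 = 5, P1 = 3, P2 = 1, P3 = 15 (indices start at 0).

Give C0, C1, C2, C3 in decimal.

C0 = 3, C1 = 7, C2 = 13, C3 = 9

CBC encryption: C_i = E(K, P_i ⊕ C_{i−1}), with C_{−1} = IV.
C0: P0 ⊕ 9 = 12; E(K, 12) = 3.
C1: P1 ⊕ 3 = 0; E(K, 0) = 7.
C2: P2 ⊕ 7 = 6; E(K, 6) = 13.
C3: P3 ⊕ 13 = 2; E(K, 2) = 9.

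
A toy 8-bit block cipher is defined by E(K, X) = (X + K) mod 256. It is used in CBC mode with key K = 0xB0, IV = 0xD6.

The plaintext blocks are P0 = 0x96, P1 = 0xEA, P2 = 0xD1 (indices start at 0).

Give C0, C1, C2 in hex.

C0 = 0xF0, C1 = 0xCA, C2 = 0xCB

CBC encryption: C_i = E(K, P_i ⊕ C_{i−1}), with C_{−1} = IV.
C0: P0 ⊕ 0xD6 = 0x40; E(K, 0x40) = 0xF0.
C1: P1 ⊕ 0xF0 = 0x1A; E(K, 0x1A) = 0xCA.
C2: P2 ⊕ 0xCA = 0x1B; E(K, 0x1B) = 0xCB.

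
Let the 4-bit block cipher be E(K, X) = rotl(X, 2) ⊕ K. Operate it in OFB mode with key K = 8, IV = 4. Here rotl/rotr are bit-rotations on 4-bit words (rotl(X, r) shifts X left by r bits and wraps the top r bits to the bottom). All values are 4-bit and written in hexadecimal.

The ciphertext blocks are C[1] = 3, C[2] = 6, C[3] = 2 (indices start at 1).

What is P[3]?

OFB decryption: S_i = E(K, S_{i−1}) with S_{0} = IV; P_i = C_i ⊕ S_i.
P[1]: S = E(K, 4) = 9; 3 ⊕ 9 = A.
P[2]: S = E(K, 9) = E; 6 ⊕ E = 8.
P[3]: S = E(K, E) = 3; 2 ⊕ 3 = 1.

P[3] = 1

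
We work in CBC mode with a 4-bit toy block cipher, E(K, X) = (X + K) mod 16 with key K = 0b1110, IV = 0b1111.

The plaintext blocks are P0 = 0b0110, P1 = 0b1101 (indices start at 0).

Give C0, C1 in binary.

C0 = 0b0111, C1 = 0b1000

CBC encryption: C_i = E(K, P_i ⊕ C_{i−1}), with C_{−1} = IV.
C0: P0 ⊕ 0b1111 = 0b1001; E(K, 0b1001) = 0b0111.
C1: P1 ⊕ 0b0111 = 0b1010; E(K, 0b1010) = 0b1000.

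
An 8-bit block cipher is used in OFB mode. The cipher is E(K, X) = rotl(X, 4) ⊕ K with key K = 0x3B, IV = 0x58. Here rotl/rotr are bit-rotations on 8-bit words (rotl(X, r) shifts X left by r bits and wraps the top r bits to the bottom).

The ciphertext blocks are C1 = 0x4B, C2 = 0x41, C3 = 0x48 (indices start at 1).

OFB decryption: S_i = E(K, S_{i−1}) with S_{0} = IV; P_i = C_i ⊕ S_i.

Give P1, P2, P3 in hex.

P1 = 0xF5, P2 = 0x91, P3 = 0x7E

P1: S = E(K, 0x58) = 0xBE; 0x4B ⊕ 0xBE = 0xF5.
P2: S = E(K, 0xBE) = 0xD0; 0x41 ⊕ 0xD0 = 0x91.
P3: S = E(K, 0xD0) = 0x36; 0x48 ⊕ 0x36 = 0x7E.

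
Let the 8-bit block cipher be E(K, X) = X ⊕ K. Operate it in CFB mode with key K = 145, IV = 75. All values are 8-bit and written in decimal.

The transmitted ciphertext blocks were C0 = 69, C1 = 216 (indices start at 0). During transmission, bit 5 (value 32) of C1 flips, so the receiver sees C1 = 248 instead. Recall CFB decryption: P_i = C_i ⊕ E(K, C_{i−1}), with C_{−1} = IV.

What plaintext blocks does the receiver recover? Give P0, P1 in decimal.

Only C1 changed, to 248. In CFB, a change in C_i flips the same bit in P_i and garbles P_{i+1}. Decrypting the received ciphertext:
P0: E(K, 75) = 218; 69 ⊕ 218 = 159.
P1: E(K, 69) = 212; 248 ⊕ 212 = 44.
Blocks that differ from the original plaintext: P1.

P0 = 159, P1 = 44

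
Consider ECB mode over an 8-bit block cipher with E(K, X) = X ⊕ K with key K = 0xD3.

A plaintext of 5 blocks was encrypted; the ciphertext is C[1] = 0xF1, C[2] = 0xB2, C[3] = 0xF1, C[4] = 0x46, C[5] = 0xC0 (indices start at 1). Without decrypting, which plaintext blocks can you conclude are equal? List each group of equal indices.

ECB encrypts each block independently with the same key, so equal ciphertext blocks imply equal plaintext blocks.
C[1] = C[3] = 0xF1, so P[1] = P[3].

P[1] = P[3]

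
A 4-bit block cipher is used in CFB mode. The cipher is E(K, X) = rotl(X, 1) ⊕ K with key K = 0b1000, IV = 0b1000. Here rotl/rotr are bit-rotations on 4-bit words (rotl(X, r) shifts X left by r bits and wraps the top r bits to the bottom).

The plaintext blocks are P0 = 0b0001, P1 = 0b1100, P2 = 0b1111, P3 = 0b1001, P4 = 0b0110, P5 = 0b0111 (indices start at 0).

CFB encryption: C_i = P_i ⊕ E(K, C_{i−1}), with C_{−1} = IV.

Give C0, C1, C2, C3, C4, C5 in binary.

C0 = 0b1000, C1 = 0b0101, C2 = 0b1101, C3 = 0b1010, C4 = 0b1011, C5 = 0b1000

C0: E(K, 0b1000) = 0b1001; 0b0001 ⊕ 0b1001 = 0b1000.
C1: E(K, 0b1000) = 0b1001; 0b1100 ⊕ 0b1001 = 0b0101.
C2: E(K, 0b0101) = 0b0010; 0b1111 ⊕ 0b0010 = 0b1101.
C3: E(K, 0b1101) = 0b0011; 0b1001 ⊕ 0b0011 = 0b1010.
C4: E(K, 0b1010) = 0b1101; 0b0110 ⊕ 0b1101 = 0b1011.
C5: E(K, 0b1011) = 0b1111; 0b0111 ⊕ 0b1111 = 0b1000.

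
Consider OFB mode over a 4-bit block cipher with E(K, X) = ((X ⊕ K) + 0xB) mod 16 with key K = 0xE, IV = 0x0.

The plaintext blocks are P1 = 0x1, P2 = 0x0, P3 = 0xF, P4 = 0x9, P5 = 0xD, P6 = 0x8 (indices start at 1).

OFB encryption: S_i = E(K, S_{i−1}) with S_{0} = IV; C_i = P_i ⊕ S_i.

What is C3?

C1: S = E(K, 0x0) = 0x9; 0x1 ⊕ 0x9 = 0x8.
C2: S = E(K, 0x9) = 0x2; 0x0 ⊕ 0x2 = 0x2.
C3: S = E(K, 0x2) = 0x7; 0xF ⊕ 0x7 = 0x8.

C3 = 0x8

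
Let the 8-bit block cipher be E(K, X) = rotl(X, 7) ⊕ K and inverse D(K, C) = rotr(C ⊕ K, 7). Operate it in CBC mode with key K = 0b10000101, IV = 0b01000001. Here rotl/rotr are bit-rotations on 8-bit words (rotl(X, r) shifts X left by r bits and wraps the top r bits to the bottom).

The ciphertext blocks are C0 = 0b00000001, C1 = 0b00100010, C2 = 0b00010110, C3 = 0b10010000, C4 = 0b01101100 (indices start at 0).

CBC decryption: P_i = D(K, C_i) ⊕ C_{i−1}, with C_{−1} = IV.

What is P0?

P0: D(K, 0b00000001) = 0b00001001; 0b00001001 ⊕ 0b01000001 = 0b01001000.

P0 = 0b01001000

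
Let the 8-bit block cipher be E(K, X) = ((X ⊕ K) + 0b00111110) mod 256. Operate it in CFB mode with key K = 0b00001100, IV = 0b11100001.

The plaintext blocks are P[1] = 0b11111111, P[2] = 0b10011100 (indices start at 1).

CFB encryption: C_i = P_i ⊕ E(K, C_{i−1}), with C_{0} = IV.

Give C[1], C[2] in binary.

C[1]: E(K, 0b11100001) = 0b00101011; 0b11111111 ⊕ 0b00101011 = 0b11010100.
C[2]: E(K, 0b11010100) = 0b00010110; 0b10011100 ⊕ 0b00010110 = 0b10001010.

C[1] = 0b11010100, C[2] = 0b10001010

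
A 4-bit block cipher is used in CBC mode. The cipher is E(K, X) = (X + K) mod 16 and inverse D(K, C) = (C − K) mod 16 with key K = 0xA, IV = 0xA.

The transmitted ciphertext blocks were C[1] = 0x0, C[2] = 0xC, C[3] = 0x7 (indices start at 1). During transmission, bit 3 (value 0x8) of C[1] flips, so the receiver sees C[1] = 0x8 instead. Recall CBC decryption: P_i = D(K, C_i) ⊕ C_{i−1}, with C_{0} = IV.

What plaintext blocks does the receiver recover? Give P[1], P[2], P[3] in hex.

P[1] = 0x4, P[2] = 0xA, P[3] = 0x1

Only C[1] changed, to 0x8. In CBC, a change in C_i garbles P_i and flips the same bit in P_{i+1}. Decrypting the received ciphertext:
P[1]: D(K, 0x8) = 0xE; 0xE ⊕ 0xA = 0x4.
P[2]: D(K, 0xC) = 0x2; 0x2 ⊕ 0x8 = 0xA.
P[3]: D(K, 0x7) = 0xD; 0xD ⊕ 0xC = 0x1.
Blocks that differ from the original plaintext: P[1], P[2].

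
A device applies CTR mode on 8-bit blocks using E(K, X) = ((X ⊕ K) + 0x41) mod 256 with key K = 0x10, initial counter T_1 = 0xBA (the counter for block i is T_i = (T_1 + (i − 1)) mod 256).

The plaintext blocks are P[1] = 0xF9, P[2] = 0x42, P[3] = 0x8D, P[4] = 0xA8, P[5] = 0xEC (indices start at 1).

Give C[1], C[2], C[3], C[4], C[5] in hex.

C[1] = 0x12, C[2] = 0xAE, C[3] = 0x60, C[4] = 0x46, C[5] = 0x03

CTR encryption: S_i = E(K, T_i) where T_i is the counter for block i; C_i = P_i ⊕ S_i.
C[1]: T = 0xBA, S = E(K, T) = 0xEB; 0xF9 ⊕ 0xEB = 0x12.
C[2]: T = 0xBB, S = E(K, T) = 0xEC; 0x42 ⊕ 0xEC = 0xAE.
C[3]: T = 0xBC, S = E(K, T) = 0xED; 0x8D ⊕ 0xED = 0x60.
C[4]: T = 0xBD, S = E(K, T) = 0xEE; 0xA8 ⊕ 0xEE = 0x46.
C[5]: T = 0xBE, S = E(K, T) = 0xEF; 0xEC ⊕ 0xEF = 0x03.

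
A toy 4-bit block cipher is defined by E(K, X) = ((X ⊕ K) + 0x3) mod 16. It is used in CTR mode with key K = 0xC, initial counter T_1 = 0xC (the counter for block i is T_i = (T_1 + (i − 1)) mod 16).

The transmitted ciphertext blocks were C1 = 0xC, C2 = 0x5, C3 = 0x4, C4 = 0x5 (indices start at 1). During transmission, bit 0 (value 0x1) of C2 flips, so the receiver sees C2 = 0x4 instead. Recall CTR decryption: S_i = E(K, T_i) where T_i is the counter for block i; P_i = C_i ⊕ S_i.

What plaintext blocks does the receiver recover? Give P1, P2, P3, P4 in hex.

Only C2 changed, to 0x4. In CTR, a change in C_i flips the same bit in P_i only; the keystream is unaffected. Decrypting the received ciphertext:
P1: T = 0xC, S = E(K, T) = 0x3; 0xC ⊕ 0x3 = 0xF.
P2: T = 0xD, S = E(K, T) = 0x4; 0x4 ⊕ 0x4 = 0x0.
P3: T = 0xE, S = E(K, T) = 0x5; 0x4 ⊕ 0x5 = 0x1.
P4: T = 0xF, S = E(K, T) = 0x6; 0x5 ⊕ 0x6 = 0x3.
Blocks that differ from the original plaintext: P2.

P1 = 0xF, P2 = 0x0, P3 = 0x1, P4 = 0x3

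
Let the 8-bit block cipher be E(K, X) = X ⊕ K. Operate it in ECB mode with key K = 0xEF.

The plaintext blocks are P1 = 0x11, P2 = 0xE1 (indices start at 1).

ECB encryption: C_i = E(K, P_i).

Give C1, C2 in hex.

C1: E(K, 0x11) = 0xFE.
C2: E(K, 0xE1) = 0x0E.

C1 = 0xFE, C2 = 0x0E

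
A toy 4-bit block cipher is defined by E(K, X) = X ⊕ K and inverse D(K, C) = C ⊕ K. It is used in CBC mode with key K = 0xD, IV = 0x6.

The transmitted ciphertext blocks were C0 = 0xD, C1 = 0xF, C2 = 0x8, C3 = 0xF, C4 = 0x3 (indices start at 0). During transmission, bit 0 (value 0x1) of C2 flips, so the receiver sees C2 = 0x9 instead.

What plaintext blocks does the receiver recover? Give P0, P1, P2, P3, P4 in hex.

P0 = 0x6, P1 = 0xF, P2 = 0xB, P3 = 0xB, P4 = 0x1

CBC decryption: P_i = D(K, C_i) ⊕ C_{i−1}, with C_{−1} = IV.
Only C2 changed, to 0x9. In CBC, a change in C_i garbles P_i and flips the same bit in P_{i+1}. Decrypting the received ciphertext:
P0: D(K, 0xD) = 0x0; 0x0 ⊕ 0x6 = 0x6.
P1: D(K, 0xF) = 0x2; 0x2 ⊕ 0xD = 0xF.
P2: D(K, 0x9) = 0x4; 0x4 ⊕ 0xF = 0xB.
P3: D(K, 0xF) = 0x2; 0x2 ⊕ 0x9 = 0xB.
P4: D(K, 0x3) = 0xE; 0xE ⊕ 0xF = 0x1.
Blocks that differ from the original plaintext: P2, P3.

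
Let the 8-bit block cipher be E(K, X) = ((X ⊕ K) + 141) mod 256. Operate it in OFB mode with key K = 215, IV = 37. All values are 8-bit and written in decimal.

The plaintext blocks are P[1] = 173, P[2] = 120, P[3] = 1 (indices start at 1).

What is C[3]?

C[3] = 110

OFB encryption: S_i = E(K, S_{i−1}) with S_{0} = IV; C_i = P_i ⊕ S_i.
C[1]: S = E(K, 37) = 127; 173 ⊕ 127 = 210.
C[2]: S = E(K, 127) = 53; 120 ⊕ 53 = 77.
C[3]: S = E(K, 53) = 111; 1 ⊕ 111 = 110.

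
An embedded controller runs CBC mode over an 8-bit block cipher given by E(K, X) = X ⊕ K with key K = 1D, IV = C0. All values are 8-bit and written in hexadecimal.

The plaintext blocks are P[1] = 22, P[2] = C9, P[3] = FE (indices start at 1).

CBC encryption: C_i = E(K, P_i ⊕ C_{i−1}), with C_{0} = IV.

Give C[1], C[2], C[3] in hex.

C[1]: P[1] ⊕ C0 = E2; E(K, E2) = FF.
C[2]: P[2] ⊕ FF = 36; E(K, 36) = 2B.
C[3]: P[3] ⊕ 2B = D5; E(K, D5) = C8.

C[1] = FF, C[2] = 2B, C[3] = C8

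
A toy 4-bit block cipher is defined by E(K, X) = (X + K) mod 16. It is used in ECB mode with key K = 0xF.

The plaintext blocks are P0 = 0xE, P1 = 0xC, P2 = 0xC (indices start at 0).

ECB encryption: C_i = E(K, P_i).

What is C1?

C1 = 0xB

C1: E(K, 0xC) = 0xB.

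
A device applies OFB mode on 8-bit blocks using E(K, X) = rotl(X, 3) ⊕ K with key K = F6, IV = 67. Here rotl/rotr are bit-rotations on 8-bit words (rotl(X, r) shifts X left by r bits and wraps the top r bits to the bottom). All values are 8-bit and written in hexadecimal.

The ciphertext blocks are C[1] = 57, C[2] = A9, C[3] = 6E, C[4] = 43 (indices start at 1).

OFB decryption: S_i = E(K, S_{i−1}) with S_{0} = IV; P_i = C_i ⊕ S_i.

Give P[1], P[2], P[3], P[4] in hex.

P[1] = 9A, P[2] = 31, P[3] = 5C, P[4] = 24

P[1]: S = E(K, 67) = CD; 57 ⊕ CD = 9A.
P[2]: S = E(K, CD) = 98; A9 ⊕ 98 = 31.
P[3]: S = E(K, 98) = 32; 6E ⊕ 32 = 5C.
P[4]: S = E(K, 32) = 67; 43 ⊕ 67 = 24.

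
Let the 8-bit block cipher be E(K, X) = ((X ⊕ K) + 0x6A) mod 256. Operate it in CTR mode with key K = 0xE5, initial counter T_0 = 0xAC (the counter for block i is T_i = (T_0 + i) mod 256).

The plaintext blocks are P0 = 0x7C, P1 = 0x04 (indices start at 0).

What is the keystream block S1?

CTR encryption: S_i = E(K, T_i) where T_i is the counter for block i; C_i = P_i ⊕ S_i.
C0: T = 0xAC, S = E(K, T) = 0xB3; 0x7C ⊕ 0xB3 = 0xCF.
C1: T = 0xAD, S = E(K, T) = 0xB2; 0x04 ⊕ 0xB2 = 0xB6.
So S1 = 0xB2.

0xB2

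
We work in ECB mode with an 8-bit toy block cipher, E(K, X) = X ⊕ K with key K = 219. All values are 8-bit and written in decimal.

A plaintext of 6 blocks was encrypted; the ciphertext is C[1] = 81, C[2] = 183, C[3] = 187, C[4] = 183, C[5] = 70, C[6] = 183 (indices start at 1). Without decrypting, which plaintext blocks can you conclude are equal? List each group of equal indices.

P[2] = P[4] = P[6]

ECB encrypts each block independently with the same key, so equal ciphertext blocks imply equal plaintext blocks.
C[2] = C[4] = C[6] = 183, so P[2] = P[4] = P[6].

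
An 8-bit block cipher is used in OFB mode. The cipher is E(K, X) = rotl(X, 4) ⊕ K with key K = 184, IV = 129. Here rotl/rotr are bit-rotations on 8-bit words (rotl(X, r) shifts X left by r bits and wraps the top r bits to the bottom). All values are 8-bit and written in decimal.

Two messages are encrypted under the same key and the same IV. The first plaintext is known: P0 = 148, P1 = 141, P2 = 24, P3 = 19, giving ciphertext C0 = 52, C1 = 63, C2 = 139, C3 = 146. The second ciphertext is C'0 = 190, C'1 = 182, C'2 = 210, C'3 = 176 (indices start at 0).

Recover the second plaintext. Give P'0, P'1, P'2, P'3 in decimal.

In OFB with a reused IV, both messages share the same keystream S_i, so C_i ⊕ C'_i = P_i ⊕ P'_i and thus P'_i = P_i ⊕ C_i ⊕ C'_i.
P'0: 148 ⊕ 52 ⊕ 190 = 30.
P'1: 141 ⊕ 63 ⊕ 182 = 4.
P'2: 24 ⊕ 139 ⊕ 210 = 65.
P'3: 19 ⊕ 146 ⊕ 176 = 49.

P'0 = 30, P'1 = 4, P'2 = 65, P'3 = 49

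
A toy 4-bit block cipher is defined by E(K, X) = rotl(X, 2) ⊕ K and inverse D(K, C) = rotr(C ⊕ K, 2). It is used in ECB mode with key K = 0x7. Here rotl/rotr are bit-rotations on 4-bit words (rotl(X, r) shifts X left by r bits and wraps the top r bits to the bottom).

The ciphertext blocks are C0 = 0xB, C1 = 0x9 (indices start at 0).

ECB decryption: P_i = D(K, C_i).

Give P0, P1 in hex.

P0: D(K, 0xB) = 0x3.
P1: D(K, 0x9) = 0xB.

P0 = 0x3, P1 = 0xB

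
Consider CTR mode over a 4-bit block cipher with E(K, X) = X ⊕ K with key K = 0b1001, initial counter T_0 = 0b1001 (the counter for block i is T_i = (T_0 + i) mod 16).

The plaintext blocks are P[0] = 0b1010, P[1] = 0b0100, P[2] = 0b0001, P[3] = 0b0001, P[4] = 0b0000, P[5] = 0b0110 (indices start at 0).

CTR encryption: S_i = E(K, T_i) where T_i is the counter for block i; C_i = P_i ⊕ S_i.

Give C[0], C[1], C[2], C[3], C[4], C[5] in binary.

C[0]: T = 0b1001, S = E(K, T) = 0b0000; 0b1010 ⊕ 0b0000 = 0b1010.
C[1]: T = 0b1010, S = E(K, T) = 0b0011; 0b0100 ⊕ 0b0011 = 0b0111.
C[2]: T = 0b1011, S = E(K, T) = 0b0010; 0b0001 ⊕ 0b0010 = 0b0011.
C[3]: T = 0b1100, S = E(K, T) = 0b0101; 0b0001 ⊕ 0b0101 = 0b0100.
C[4]: T = 0b1101, S = E(K, T) = 0b0100; 0b0000 ⊕ 0b0100 = 0b0100.
C[5]: T = 0b1110, S = E(K, T) = 0b0111; 0b0110 ⊕ 0b0111 = 0b0001.

C[0] = 0b1010, C[1] = 0b0111, C[2] = 0b0011, C[3] = 0b0100, C[4] = 0b0100, C[5] = 0b0001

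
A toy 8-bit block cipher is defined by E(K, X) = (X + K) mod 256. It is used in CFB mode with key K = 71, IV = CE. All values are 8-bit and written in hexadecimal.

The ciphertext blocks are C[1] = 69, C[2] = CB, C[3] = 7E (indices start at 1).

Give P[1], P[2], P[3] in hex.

CFB decryption: P_i = C_i ⊕ E(K, C_{i−1}), with C_{0} = IV.
P[1]: E(K, CE) = 3F; 69 ⊕ 3F = 56.
P[2]: E(K, 69) = DA; CB ⊕ DA = 11.
P[3]: E(K, CB) = 3C; 7E ⊕ 3C = 42.

P[1] = 56, P[2] = 11, P[3] = 42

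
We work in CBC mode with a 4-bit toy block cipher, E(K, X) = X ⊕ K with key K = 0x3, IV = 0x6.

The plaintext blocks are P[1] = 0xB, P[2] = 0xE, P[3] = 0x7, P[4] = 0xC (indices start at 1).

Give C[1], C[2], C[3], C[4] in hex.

CBC encryption: C_i = E(K, P_i ⊕ C_{i−1}), with C_{0} = IV.
C[1]: P[1] ⊕ 0x6 = 0xD; E(K, 0xD) = 0xE.
C[2]: P[2] ⊕ 0xE = 0x0; E(K, 0x0) = 0x3.
C[3]: P[3] ⊕ 0x3 = 0x4; E(K, 0x4) = 0x7.
C[4]: P[4] ⊕ 0x7 = 0xB; E(K, 0xB) = 0x8.

C[1] = 0xE, C[2] = 0x3, C[3] = 0x7, C[4] = 0x8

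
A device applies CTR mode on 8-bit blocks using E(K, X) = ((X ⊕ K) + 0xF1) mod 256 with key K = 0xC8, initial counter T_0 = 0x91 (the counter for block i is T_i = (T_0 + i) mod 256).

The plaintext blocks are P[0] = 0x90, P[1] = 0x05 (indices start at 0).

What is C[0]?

C[0] = 0xDA

CTR encryption: S_i = E(K, T_i) where T_i is the counter for block i; C_i = P_i ⊕ S_i.
C[0]: T = 0x91, S = E(K, T) = 0x4A; 0x90 ⊕ 0x4A = 0xDA.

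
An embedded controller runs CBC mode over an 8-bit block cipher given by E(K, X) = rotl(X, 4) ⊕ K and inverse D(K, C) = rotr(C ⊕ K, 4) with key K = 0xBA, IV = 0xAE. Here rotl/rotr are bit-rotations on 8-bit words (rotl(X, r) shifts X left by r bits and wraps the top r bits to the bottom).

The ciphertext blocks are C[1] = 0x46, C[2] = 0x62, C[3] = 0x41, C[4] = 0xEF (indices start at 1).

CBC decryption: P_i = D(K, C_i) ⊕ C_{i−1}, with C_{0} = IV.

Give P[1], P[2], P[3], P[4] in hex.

P[1]: D(K, 0x46) = 0xCF; 0xCF ⊕ 0xAE = 0x61.
P[2]: D(K, 0x62) = 0x8D; 0x8D ⊕ 0x46 = 0xCB.
P[3]: D(K, 0x41) = 0xBF; 0xBF ⊕ 0x62 = 0xDD.
P[4]: D(K, 0xEF) = 0x55; 0x55 ⊕ 0x41 = 0x14.

P[1] = 0x61, P[2] = 0xCB, P[3] = 0xDD, P[4] = 0x14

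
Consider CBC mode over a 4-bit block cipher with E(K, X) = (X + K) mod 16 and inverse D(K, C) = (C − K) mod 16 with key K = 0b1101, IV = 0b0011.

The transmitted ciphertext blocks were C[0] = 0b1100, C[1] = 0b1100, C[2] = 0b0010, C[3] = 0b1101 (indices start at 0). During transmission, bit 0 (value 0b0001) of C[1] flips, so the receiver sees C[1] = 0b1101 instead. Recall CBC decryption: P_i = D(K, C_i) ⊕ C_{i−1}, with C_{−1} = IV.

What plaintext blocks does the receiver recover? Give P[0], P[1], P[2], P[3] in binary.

Only C[1] changed, to 0b1101. In CBC, a change in C_i garbles P_i and flips the same bit in P_{i+1}. Decrypting the received ciphertext:
P[0]: D(K, 0b1100) = 0b1111; 0b1111 ⊕ 0b0011 = 0b1100.
P[1]: D(K, 0b1101) = 0b0000; 0b0000 ⊕ 0b1100 = 0b1100.
P[2]: D(K, 0b0010) = 0b0101; 0b0101 ⊕ 0b1101 = 0b1000.
P[3]: D(K, 0b1101) = 0b0000; 0b0000 ⊕ 0b0010 = 0b0010.
Blocks that differ from the original plaintext: P[1], P[2].

P[0] = 0b1100, P[1] = 0b1100, P[2] = 0b1000, P[3] = 0b0010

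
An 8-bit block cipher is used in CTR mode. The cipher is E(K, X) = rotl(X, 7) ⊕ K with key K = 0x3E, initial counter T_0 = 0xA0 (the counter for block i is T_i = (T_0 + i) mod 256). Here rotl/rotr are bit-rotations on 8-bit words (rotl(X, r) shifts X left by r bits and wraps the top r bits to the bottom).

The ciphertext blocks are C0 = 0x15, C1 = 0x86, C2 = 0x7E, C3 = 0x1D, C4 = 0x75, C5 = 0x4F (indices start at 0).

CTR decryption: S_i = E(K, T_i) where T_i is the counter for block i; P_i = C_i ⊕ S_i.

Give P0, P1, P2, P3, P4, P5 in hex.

P0 = 0x7B, P1 = 0x68, P2 = 0x11, P3 = 0xF2, P4 = 0x19, P5 = 0xA3

P0: T = 0xA0, S = E(K, T) = 0x6E; 0x15 ⊕ 0x6E = 0x7B.
P1: T = 0xA1, S = E(K, T) = 0xEE; 0x86 ⊕ 0xEE = 0x68.
P2: T = 0xA2, S = E(K, T) = 0x6F; 0x7E ⊕ 0x6F = 0x11.
P3: T = 0xA3, S = E(K, T) = 0xEF; 0x1D ⊕ 0xEF = 0xF2.
P4: T = 0xA4, S = E(K, T) = 0x6C; 0x75 ⊕ 0x6C = 0x19.
P5: T = 0xA5, S = E(K, T) = 0xEC; 0x4F ⊕ 0xEC = 0xA3.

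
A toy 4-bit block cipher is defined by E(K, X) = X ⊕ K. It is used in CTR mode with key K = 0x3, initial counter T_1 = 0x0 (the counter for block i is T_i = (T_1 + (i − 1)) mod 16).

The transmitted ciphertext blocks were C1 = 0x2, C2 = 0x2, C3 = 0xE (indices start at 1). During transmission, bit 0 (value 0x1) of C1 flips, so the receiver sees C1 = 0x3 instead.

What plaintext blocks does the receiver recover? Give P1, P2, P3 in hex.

CTR decryption: S_i = E(K, T_i) where T_i is the counter for block i; P_i = C_i ⊕ S_i.
Only C1 changed, to 0x3. In CTR, a change in C_i flips the same bit in P_i only; the keystream is unaffected. Decrypting the received ciphertext:
P1: T = 0x0, S = E(K, T) = 0x3; 0x3 ⊕ 0x3 = 0x0.
P2: T = 0x1, S = E(K, T) = 0x2; 0x2 ⊕ 0x2 = 0x0.
P3: T = 0x2, S = E(K, T) = 0x1; 0xE ⊕ 0x1 = 0xF.
Blocks that differ from the original plaintext: P1.

P1 = 0x0, P2 = 0x0, P3 = 0xF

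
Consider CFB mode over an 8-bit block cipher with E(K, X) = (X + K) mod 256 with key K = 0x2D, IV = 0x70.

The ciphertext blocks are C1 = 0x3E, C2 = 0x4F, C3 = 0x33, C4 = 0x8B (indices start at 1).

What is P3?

P3 = 0x4F

CFB decryption: P_i = C_i ⊕ E(K, C_{i−1}), with C_{0} = IV.
P3: E(K, 0x4F) = 0x7C; 0x33 ⊕ 0x7C = 0x4F.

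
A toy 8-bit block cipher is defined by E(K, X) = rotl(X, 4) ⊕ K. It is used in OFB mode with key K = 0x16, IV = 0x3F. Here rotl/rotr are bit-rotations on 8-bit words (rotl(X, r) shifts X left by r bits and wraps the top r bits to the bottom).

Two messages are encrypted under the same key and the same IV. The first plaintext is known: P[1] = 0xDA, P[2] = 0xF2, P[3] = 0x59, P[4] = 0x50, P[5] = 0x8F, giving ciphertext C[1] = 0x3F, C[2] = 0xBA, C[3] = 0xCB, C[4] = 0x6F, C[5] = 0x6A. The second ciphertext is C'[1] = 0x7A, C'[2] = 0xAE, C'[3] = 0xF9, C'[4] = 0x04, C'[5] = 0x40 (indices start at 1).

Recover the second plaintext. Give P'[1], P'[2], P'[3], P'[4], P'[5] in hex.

P'[1] = 0x9F, P'[2] = 0xE6, P'[3] = 0x6B, P'[4] = 0x3B, P'[5] = 0xA5

In OFB with a reused IV, both messages share the same keystream S_i, so C_i ⊕ C'_i = P_i ⊕ P'_i and thus P'_i = P_i ⊕ C_i ⊕ C'_i.
P'[1]: 0xDA ⊕ 0x3F ⊕ 0x7A = 0x9F.
P'[2]: 0xF2 ⊕ 0xBA ⊕ 0xAE = 0xE6.
P'[3]: 0x59 ⊕ 0xCB ⊕ 0xF9 = 0x6B.
P'[4]: 0x50 ⊕ 0x6F ⊕ 0x04 = 0x3B.
P'[5]: 0x8F ⊕ 0x6A ⊕ 0x40 = 0xA5.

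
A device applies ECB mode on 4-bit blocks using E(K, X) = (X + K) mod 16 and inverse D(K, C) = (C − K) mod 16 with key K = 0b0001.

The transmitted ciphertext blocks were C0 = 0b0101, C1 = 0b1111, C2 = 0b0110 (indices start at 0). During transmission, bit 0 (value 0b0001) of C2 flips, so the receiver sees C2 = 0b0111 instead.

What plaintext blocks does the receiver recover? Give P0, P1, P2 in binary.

P0 = 0b0100, P1 = 0b1110, P2 = 0b0110

ECB decryption: P_i = D(K, C_i).
Only C2 changed, to 0b0111. In ECB, a change in C_i affects only P_i. Decrypting the received ciphertext:
P0: D(K, 0b0101) = 0b0100.
P1: D(K, 0b1111) = 0b1110.
P2: D(K, 0b0111) = 0b0110.
Blocks that differ from the original plaintext: P2.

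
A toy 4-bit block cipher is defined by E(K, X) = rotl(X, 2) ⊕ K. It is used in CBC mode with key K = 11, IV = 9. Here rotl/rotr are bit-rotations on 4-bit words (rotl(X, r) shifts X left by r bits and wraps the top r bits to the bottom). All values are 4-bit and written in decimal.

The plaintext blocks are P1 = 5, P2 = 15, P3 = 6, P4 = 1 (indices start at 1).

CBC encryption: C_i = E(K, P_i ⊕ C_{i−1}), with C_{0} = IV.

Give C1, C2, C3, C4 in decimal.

C1: P1 ⊕ 9 = 12; E(K, 12) = 8.
C2: P2 ⊕ 8 = 7; E(K, 7) = 6.
C3: P3 ⊕ 6 = 0; E(K, 0) = 11.
C4: P4 ⊕ 11 = 10; E(K, 10) = 1.

C1 = 8, C2 = 6, C3 = 11, C4 = 1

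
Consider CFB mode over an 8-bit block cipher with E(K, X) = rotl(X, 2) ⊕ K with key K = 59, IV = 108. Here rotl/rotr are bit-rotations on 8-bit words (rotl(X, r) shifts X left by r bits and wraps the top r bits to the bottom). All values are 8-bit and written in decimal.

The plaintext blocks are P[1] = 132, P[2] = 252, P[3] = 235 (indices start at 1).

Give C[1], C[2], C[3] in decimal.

CFB encryption: C_i = P_i ⊕ E(K, C_{i−1}), with C_{0} = IV.
C[1]: E(K, 108) = 138; 132 ⊕ 138 = 14.
C[2]: E(K, 14) = 3; 252 ⊕ 3 = 255.
C[3]: E(K, 255) = 196; 235 ⊕ 196 = 47.

C[1] = 14, C[2] = 255, C[3] = 47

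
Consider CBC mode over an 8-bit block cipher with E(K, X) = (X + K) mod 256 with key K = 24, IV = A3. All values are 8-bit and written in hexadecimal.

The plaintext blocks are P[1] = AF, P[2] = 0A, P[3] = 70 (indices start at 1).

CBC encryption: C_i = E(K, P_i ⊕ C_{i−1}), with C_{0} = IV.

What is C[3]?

C[3] = 52

C[1]: P[1] ⊕ A3 = 0C; E(K, 0C) = 30.
C[2]: P[2] ⊕ 30 = 3A; E(K, 3A) = 5E.
C[3]: P[3] ⊕ 5E = 2E; E(K, 2E) = 52.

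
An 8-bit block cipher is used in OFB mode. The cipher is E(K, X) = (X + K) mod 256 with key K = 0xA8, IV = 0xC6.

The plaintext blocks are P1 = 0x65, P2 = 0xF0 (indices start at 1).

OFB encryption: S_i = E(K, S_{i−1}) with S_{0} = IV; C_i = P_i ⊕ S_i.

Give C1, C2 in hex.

C1 = 0x0B, C2 = 0xE6

C1: S = E(K, 0xC6) = 0x6E; 0x65 ⊕ 0x6E = 0x0B.
C2: S = E(K, 0x6E) = 0x16; 0xF0 ⊕ 0x16 = 0xE6.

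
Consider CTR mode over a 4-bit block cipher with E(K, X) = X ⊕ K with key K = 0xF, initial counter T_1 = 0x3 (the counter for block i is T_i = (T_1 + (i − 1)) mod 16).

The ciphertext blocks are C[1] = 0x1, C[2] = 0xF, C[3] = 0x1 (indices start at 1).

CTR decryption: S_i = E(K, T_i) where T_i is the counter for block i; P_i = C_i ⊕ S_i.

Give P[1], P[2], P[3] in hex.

P[1]: T = 0x3, S = E(K, T) = 0xC; 0x1 ⊕ 0xC = 0xD.
P[2]: T = 0x4, S = E(K, T) = 0xB; 0xF ⊕ 0xB = 0x4.
P[3]: T = 0x5, S = E(K, T) = 0xA; 0x1 ⊕ 0xA = 0xB.

P[1] = 0xD, P[2] = 0x4, P[3] = 0xB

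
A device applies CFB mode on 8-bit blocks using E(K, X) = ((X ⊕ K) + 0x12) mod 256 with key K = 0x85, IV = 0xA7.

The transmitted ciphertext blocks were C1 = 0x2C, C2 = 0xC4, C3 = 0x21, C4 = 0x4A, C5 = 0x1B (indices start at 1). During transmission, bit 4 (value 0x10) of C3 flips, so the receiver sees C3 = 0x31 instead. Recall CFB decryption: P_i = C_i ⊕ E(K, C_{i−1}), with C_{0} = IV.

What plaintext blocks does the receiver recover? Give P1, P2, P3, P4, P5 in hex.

P1 = 0x18, P2 = 0x7F, P3 = 0x62, P4 = 0x8C, P5 = 0xFA

Only C3 changed, to 0x31. In CFB, a change in C_i flips the same bit in P_i and garbles P_{i+1}. Decrypting the received ciphertext:
P1: E(K, 0xA7) = 0x34; 0x2C ⊕ 0x34 = 0x18.
P2: E(K, 0x2C) = 0xBB; 0xC4 ⊕ 0xBB = 0x7F.
P3: E(K, 0xC4) = 0x53; 0x31 ⊕ 0x53 = 0x62.
P4: E(K, 0x31) = 0xC6; 0x4A ⊕ 0xC6 = 0x8C.
P5: E(K, 0x4A) = 0xE1; 0x1B ⊕ 0xE1 = 0xFA.
Blocks that differ from the original plaintext: P3, P4.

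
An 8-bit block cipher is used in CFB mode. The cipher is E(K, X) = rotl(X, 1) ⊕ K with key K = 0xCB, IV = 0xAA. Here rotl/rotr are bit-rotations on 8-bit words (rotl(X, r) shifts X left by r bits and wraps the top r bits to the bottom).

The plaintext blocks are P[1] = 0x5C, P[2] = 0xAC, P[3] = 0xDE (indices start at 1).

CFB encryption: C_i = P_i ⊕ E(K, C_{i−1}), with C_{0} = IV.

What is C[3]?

C[1]: E(K, 0xAA) = 0x9E; 0x5C ⊕ 0x9E = 0xC2.
C[2]: E(K, 0xC2) = 0x4E; 0xAC ⊕ 0x4E = 0xE2.
C[3]: E(K, 0xE2) = 0x0E; 0xDE ⊕ 0x0E = 0xD0.

C[3] = 0xD0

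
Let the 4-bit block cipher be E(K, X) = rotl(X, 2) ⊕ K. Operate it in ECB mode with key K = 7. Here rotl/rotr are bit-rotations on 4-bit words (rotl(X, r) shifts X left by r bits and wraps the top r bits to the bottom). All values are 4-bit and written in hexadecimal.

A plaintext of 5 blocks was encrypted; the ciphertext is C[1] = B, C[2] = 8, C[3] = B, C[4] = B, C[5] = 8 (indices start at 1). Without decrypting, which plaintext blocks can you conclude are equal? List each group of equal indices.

P[1] = P[3] = P[4]; P[2] = P[5]

ECB encrypts each block independently with the same key, so equal ciphertext blocks imply equal plaintext blocks.
C[1] = C[3] = C[4] = B, so P[1] = P[3] = P[4].
C[2] = C[5] = 8, so P[2] = P[5].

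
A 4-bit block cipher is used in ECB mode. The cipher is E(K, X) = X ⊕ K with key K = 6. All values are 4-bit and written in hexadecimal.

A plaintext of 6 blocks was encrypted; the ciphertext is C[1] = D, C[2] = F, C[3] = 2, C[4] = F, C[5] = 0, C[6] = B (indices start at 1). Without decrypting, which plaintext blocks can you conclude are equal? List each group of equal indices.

ECB encrypts each block independently with the same key, so equal ciphertext blocks imply equal plaintext blocks.
C[2] = C[4] = F, so P[2] = P[4].

P[2] = P[4]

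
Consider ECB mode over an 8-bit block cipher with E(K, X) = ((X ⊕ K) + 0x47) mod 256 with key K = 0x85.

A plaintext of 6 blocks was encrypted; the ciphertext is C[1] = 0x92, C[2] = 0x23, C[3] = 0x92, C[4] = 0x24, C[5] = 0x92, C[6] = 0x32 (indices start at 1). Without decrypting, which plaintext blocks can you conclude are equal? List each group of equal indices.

ECB encrypts each block independently with the same key, so equal ciphertext blocks imply equal plaintext blocks.
C[1] = C[3] = C[5] = 0x92, so P[1] = P[3] = P[5].

P[1] = P[3] = P[5]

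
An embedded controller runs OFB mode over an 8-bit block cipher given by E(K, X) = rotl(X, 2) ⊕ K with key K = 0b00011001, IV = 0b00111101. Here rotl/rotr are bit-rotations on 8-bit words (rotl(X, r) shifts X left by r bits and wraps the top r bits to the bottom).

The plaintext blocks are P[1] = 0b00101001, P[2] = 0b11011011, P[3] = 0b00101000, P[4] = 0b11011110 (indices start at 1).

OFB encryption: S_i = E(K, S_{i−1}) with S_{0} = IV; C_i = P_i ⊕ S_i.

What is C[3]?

C[3] = 0b10001011

C[1]: S = E(K, 0b00111101) = 0b11101101; 0b00101001 ⊕ 0b11101101 = 0b11000100.
C[2]: S = E(K, 0b11101101) = 0b10101110; 0b11011011 ⊕ 0b10101110 = 0b01110101.
C[3]: S = E(K, 0b10101110) = 0b10100011; 0b00101000 ⊕ 0b10100011 = 0b10001011.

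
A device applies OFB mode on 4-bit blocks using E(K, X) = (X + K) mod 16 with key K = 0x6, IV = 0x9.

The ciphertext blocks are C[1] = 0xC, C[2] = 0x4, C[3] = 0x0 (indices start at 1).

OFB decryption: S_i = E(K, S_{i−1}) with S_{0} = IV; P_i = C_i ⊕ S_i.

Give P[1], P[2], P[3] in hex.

P[1] = 0x3, P[2] = 0x1, P[3] = 0xB

P[1]: S = E(K, 0x9) = 0xF; 0xC ⊕ 0xF = 0x3.
P[2]: S = E(K, 0xF) = 0x5; 0x4 ⊕ 0x5 = 0x1.
P[3]: S = E(K, 0x5) = 0xB; 0x0 ⊕ 0xB = 0xB.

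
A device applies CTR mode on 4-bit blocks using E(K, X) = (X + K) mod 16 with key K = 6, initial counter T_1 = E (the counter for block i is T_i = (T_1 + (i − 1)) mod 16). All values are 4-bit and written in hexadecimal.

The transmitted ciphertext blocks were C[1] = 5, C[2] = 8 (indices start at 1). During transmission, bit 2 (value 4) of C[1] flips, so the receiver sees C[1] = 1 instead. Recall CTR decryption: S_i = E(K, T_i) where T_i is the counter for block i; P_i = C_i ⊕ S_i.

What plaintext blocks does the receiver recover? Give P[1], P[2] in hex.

Only C[1] changed, to 1. In CTR, a change in C_i flips the same bit in P_i only; the keystream is unaffected. Decrypting the received ciphertext:
P[1]: T = E, S = E(K, T) = 4; 1 ⊕ 4 = 5.
P[2]: T = F, S = E(K, T) = 5; 8 ⊕ 5 = D.
Blocks that differ from the original plaintext: P[1].

P[1] = 5, P[2] = D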